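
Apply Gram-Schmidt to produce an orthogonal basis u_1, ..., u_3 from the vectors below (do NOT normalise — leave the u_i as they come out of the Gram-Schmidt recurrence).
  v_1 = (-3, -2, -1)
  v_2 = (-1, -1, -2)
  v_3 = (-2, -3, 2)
Orthogonal basis:
  u_1 = (-3, -2, -1)
  u_2 = (1/2, 0, -3/2)
  u_3 = (33/35, -11/7, 11/35)

Apply the Gram-Schmidt recurrence
  u_1 = v_1
  u_i = v_i − Σ_{j<i} ((v_i · u_j) / (u_j · u_j)) · u_j.

Step by step this gives:
  u_1 = (-3, -2, -1)
  u_2 = (1/2, 0, -3/2)
  u_3 = (33/35, -11/7, 11/35)

Orthogonality check:
  u_2 · u_1 = 0 (should be 0)
  u_3 · u_1 = 0 (should be 0)
  u_3 · u_2 = 0 (should be 0)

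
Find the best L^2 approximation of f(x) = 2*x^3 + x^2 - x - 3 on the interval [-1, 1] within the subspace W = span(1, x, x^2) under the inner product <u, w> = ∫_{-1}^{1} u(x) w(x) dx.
g(x) = x^2 + x/5 - 3

The best approximation g ∈ W is the orthogonal projection of f onto W. Writing g = a_0 + a_1 x + a_2 x^2, the coefficients solve the normal equations G · a = b where
  G_{ij} = <φ_i, φ_j> and b_i = <f, φ_i>, with φ_0 = 1, φ_1 = x, φ_2 = x^2.
G =
  [2, 0, 2/3]
  [0, 2/3, 0]
  [2/3, 0, 2/5],
b = (-16/3, 2/15, -8/5).
Solving gives a_0 = -3, a_1 = 1/5, a_2 = 1, so
  g(x) = x^2 + x/5 - 3.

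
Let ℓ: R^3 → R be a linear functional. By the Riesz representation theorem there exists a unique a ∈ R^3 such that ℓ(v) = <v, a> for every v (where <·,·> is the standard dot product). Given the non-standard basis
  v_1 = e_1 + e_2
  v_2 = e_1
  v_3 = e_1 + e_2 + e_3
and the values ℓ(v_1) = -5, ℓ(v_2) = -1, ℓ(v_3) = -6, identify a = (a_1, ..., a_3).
a = (-1, -4, -1)

Write a = (a_1, ..., a_3) in the standard basis. For each basis vector v_i, ℓ(v_i) = <v_i, a> is a linear equation in the a_j's. Collect the n equations into a matrix system V a = ℓ, where row i of V is v_i (expressed in the standard basis). Since V is invertible (lower-triangular with 1s on the diagonal, up to permutation), solve by back-substitution:
  V =
[[1, 1, 0],
 [1, 0, 0],
 [1, 1, 1]]
  V a = (-5, -1, -6)
Solving gives a = (-1, -4, -1).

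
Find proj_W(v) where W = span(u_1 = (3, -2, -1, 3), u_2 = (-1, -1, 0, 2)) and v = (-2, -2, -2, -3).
proj_W(v) = (-131/113, 89/113, 44/113, -134/113)

Set up U = [u_1 | ... | u_2] ∈ R^(4×2). The projector onto W = col(U) is P = U (U^T U)^(-1) U^T.
Compute U^T U =
  [23, 5]
  [5, 6],
and U^T v = (-9, -2).
Solve U^T U · c = U^T v for the coefficients: c = (-44/113, -1/113). The projection is proj_W(v) = U c.
Check: (v - proj_W(v)) · u_1 = 0  (should be 0).
Check: (v - proj_W(v)) · u_2 = 0  (should be 0).
Result: proj_W(v) = (-131/113, 89/113, 44/113, -134/113).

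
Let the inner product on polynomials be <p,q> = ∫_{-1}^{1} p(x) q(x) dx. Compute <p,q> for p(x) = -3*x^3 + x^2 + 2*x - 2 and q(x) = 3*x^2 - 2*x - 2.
<p,q> = 18/5

Expand the product: p(x)·q(x) = -9*x^5 + 9*x^4 + 10*x^3 - 12*x^2 + 4.
∫_{-1}^{1} of each monomial x^k gives [2/(k+1) if k even, 0 if k odd]. Integrating term-by-term (or equivalently evaluating the antiderivative F(x) = -3*x^6/2 + 9*x^5/5 + 5*x^4/2 - 4*x^3 + 4*x at the endpoints):
  F(1) − F(−1) = 14/5 − (-4/5) = 18/5.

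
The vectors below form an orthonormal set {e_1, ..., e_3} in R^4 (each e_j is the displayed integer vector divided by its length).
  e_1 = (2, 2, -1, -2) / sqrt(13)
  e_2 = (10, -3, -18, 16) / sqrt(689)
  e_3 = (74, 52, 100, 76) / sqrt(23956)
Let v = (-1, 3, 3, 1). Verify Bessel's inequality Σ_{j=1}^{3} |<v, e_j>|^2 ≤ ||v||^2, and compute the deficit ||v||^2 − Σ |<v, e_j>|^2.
Σ |<v, e_j>|^2 = 1531/113; ||v||^2 = 20; deficit = 729/113

Write each e_j = u_j / sqrt(<u_j, u_j>) where u_j is the displayed integer vector. Then <v, e_j> = <v, u_j> / sqrt(<u_j, u_j>), so |<v, e_j>|^2 = <v, u_j>^2 / <u_j, u_j>.
Coefficients: <v, e_1> = -1/sqrt(13), <v, e_2> = -57/sqrt(689), <v, e_3> = 458/sqrt(23956).
Square and sum: Σ |<v, e_j>|^2 = 1531/113.
Compute ||v||^2 = v·v = 20.
Deficit = 20 − 1531/113 = 729/113 ≥ 0, confirming Bessel's inequality. (The deficit equals ||v − Σ <v,e_j> e_j||^2, the squared distance from v to span{e_j}.)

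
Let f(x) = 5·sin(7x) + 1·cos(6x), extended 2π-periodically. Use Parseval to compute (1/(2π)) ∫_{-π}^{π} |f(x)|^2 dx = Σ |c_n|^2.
Σ |c_n|^2 = 13

Expand |f|^2 and use orthogonality of {sin(nx), cos(mx)} on [-π, π]:
  ∫_{-π}^{π} sin(nx)^2 dx = π, ∫ cos(mx)^2 dx = π, and cross terms integrate to 0.
So ∫_{-π}^{π} f(x)^2 dx = 5^2 · π + 1^2 · π = (25 + 1)π.
Divide by 2π: (25 + 1)/2 = 13.
By Parseval, this equals Σ |c_n|^2.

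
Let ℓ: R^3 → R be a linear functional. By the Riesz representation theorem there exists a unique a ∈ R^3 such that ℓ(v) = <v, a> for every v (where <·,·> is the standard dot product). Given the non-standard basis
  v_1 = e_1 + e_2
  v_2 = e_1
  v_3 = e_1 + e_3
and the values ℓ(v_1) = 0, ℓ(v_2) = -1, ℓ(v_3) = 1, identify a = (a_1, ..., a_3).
a = (-1, 1, 2)

Write a = (a_1, ..., a_3) in the standard basis. For each basis vector v_i, ℓ(v_i) = <v_i, a> is a linear equation in the a_j's. Collect the n equations into a matrix system V a = ℓ, where row i of V is v_i (expressed in the standard basis). Since V is invertible (lower-triangular with 1s on the diagonal, up to permutation), solve by back-substitution:
  V =
[[1, 1, 0],
 [1, 0, 0],
 [1, 0, 1]]
  V a = (0, -1, 1)
Solving gives a = (-1, 1, 2).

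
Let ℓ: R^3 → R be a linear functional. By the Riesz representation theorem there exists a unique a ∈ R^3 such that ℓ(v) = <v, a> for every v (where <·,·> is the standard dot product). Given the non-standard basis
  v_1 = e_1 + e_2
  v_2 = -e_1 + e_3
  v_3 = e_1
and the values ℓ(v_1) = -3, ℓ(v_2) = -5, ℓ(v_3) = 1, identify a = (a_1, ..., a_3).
a = (1, -4, -4)

Write a = (a_1, ..., a_3) in the standard basis. For each basis vector v_i, ℓ(v_i) = <v_i, a> is a linear equation in the a_j's. Collect the n equations into a matrix system V a = ℓ, where row i of V is v_i (expressed in the standard basis). Since V is invertible (lower-triangular with 1s on the diagonal, up to permutation), solve by back-substitution:
  V =
[[1, 1, 0],
 [-1, 0, 1],
 [1, 0, 0]]
  V a = (-3, -5, 1)
Solving gives a = (1, -4, -4).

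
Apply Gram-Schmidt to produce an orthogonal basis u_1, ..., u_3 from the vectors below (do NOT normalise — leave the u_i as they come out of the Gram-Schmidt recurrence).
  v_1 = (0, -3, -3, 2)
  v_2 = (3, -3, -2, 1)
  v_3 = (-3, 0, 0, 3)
Orthogonal basis:
  u_1 = (0, -3, -3, 2)
  u_2 = (3, -15/22, 7/22, -6/11)
  u_3 = (51/217, 18/217, 36/31, 405/217)

Apply the Gram-Schmidt recurrence
  u_1 = v_1
  u_i = v_i − Σ_{j<i} ((v_i · u_j) / (u_j · u_j)) · u_j.

Step by step this gives:
  u_1 = (0, -3, -3, 2)
  u_2 = (3, -15/22, 7/22, -6/11)
  u_3 = (51/217, 18/217, 36/31, 405/217)

Orthogonality check:
  u_2 · u_1 = 0 (should be 0)
  u_3 · u_1 = 0 (should be 0)
  u_3 · u_2 = 0 (should be 0)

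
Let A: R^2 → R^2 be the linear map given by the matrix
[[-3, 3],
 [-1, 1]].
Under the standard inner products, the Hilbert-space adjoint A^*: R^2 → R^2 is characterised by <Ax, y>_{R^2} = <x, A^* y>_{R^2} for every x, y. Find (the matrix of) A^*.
A^* = A^T =
[[-3, -1],
 [3, 1]]

For real matrices with standard dot products, the defining identity <Ax, y> = <x, A^* y> gives (Ax)^T y = x^T (A^*) y, i.e. x^T A^T y = x^T (A^*) y. Since this holds for all x, y, we must have A^* = A^T. Therefore
A^* =
[[-3, -1],
 [3, 1]].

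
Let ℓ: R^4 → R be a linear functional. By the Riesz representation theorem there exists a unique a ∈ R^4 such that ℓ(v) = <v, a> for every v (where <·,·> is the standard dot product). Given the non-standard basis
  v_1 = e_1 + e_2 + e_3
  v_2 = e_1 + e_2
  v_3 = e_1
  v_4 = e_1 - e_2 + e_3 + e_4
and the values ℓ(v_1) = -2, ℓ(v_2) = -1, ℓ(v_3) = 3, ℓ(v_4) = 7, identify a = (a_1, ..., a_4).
a = (3, -4, -1, 1)

Write a = (a_1, ..., a_4) in the standard basis. For each basis vector v_i, ℓ(v_i) = <v_i, a> is a linear equation in the a_j's. Collect the n equations into a matrix system V a = ℓ, where row i of V is v_i (expressed in the standard basis). Since V is invertible (lower-triangular with 1s on the diagonal, up to permutation), solve by back-substitution:
  V =
[[1, 1, 1, 0],
 [1, 1, 0, 0],
 [1, 0, 0, 0],
 [1, -1, 1, 1]]
  V a = (-2, -1, 3, 7)
Solving gives a = (3, -4, -1, 1).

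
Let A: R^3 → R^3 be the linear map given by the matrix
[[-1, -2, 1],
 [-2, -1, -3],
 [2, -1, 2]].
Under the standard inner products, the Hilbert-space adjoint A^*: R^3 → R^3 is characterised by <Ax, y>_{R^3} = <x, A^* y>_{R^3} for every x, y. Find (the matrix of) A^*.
A^* = A^T =
[[-1, -2, 2],
 [-2, -1, -1],
 [1, -3, 2]]

For real matrices with standard dot products, the defining identity <Ax, y> = <x, A^* y> gives (Ax)^T y = x^T (A^*) y, i.e. x^T A^T y = x^T (A^*) y. Since this holds for all x, y, we must have A^* = A^T. Therefore
A^* =
[[-1, -2, 2],
 [-2, -1, -1],
 [1, -3, 2]].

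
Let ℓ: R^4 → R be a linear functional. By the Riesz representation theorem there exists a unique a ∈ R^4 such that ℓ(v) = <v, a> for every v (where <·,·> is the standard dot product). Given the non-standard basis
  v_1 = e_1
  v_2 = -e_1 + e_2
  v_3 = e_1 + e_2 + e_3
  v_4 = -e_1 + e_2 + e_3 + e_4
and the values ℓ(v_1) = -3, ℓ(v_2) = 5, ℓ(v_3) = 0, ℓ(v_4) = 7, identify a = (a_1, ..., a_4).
a = (-3, 2, 1, 1)

Write a = (a_1, ..., a_4) in the standard basis. For each basis vector v_i, ℓ(v_i) = <v_i, a> is a linear equation in the a_j's. Collect the n equations into a matrix system V a = ℓ, where row i of V is v_i (expressed in the standard basis). Since V is invertible (lower-triangular with 1s on the diagonal, up to permutation), solve by back-substitution:
  V =
[[1, 0, 0, 0],
 [-1, 1, 0, 0],
 [1, 1, 1, 0],
 [-1, 1, 1, 1]]
  V a = (-3, 5, 0, 7)
Solving gives a = (-3, 2, 1, 1).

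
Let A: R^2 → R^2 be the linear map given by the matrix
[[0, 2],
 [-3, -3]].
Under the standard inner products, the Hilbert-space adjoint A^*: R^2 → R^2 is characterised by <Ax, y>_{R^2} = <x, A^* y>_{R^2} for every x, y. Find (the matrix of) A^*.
A^* = A^T =
[[0, -3],
 [2, -3]]

For real matrices with standard dot products, the defining identity <Ax, y> = <x, A^* y> gives (Ax)^T y = x^T (A^*) y, i.e. x^T A^T y = x^T (A^*) y. Since this holds for all x, y, we must have A^* = A^T. Therefore
A^* =
[[0, -3],
 [2, -3]].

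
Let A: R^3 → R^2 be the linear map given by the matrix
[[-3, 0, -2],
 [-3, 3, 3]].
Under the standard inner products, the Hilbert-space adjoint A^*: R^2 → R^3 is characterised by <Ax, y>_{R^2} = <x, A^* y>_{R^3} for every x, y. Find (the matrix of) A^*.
A^* = A^T =
[[-3, -3],
 [0, 3],
 [-2, 3]]

For real matrices with standard dot products, the defining identity <Ax, y> = <x, A^* y> gives (Ax)^T y = x^T (A^*) y, i.e. x^T A^T y = x^T (A^*) y. Since this holds for all x, y, we must have A^* = A^T. Therefore
A^* =
[[-3, -3],
 [0, 3],
 [-2, 3]].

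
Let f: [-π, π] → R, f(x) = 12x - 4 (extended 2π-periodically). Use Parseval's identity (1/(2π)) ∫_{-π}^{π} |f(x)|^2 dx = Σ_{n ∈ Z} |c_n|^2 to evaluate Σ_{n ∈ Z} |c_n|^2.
Σ |c_n|^2 = 48π^2 + 16

Expand and integrate term by term over [-π, π]:
  ∫ (12x)^2 dx = 144·(2π^3/3); ∫ 2·12·(-4)·x dx = 0 (odd integrand); ∫ (-4)^2 dx = 16·2π.
So (1/(2π)) ∫_{-π}^{π} (12x - 4)^2 dx = 144π^2/3 + 16 = 48π^2 + 16.
Parseval ⇒ Σ |c_n|^2 = 48π^2 + 16.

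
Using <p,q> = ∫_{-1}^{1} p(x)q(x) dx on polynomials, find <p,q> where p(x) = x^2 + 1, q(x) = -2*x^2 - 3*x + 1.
<p,q> = 8/15

Expand the product: p(x)·q(x) = -2*x^4 - 3*x^3 - x^2 - 3*x + 1.
∫_{-1}^{1} of each monomial x^k gives [2/(k+1) if k even, 0 if k odd]. Integrating term-by-term (or equivalently evaluating the antiderivative F(x) = -2*x^5/5 - 3*x^4/4 - x^3/3 - 3*x^2/2 + x at the endpoints):
  F(1) − F(−1) = -119/60 − (-151/60) = 8/15.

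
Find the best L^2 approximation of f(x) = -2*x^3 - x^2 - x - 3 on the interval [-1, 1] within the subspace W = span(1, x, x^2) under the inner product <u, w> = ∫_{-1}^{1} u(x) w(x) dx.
g(x) = -x^2 - 11*x/5 - 3

The best approximation g ∈ W is the orthogonal projection of f onto W. Writing g = a_0 + a_1 x + a_2 x^2, the coefficients solve the normal equations G · a = b where
  G_{ij} = <φ_i, φ_j> and b_i = <f, φ_i>, with φ_0 = 1, φ_1 = x, φ_2 = x^2.
G =
  [2, 0, 2/3]
  [0, 2/3, 0]
  [2/3, 0, 2/5],
b = (-20/3, -22/15, -12/5).
Solving gives a_0 = -3, a_1 = -11/5, a_2 = -1, so
  g(x) = -x^2 - 11*x/5 - 3.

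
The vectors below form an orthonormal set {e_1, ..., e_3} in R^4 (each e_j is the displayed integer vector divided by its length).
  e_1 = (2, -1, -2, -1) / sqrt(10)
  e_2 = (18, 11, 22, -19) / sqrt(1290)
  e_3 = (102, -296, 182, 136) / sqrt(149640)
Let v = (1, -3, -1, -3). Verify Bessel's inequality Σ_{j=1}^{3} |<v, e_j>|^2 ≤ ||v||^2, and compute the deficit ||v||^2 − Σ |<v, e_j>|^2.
Σ |<v, e_j>|^2 = 330/29; ||v||^2 = 20; deficit = 250/29

Write each e_j = u_j / sqrt(<u_j, u_j>) where u_j is the displayed integer vector. Then <v, e_j> = <v, u_j> / sqrt(<u_j, u_j>), so |<v, e_j>|^2 = <v, u_j>^2 / <u_j, u_j>.
Coefficients: <v, e_1> = 10/sqrt(10), <v, e_2> = 20/sqrt(1290), <v, e_3> = 400/sqrt(149640).
Square and sum: Σ |<v, e_j>|^2 = 330/29.
Compute ||v||^2 = v·v = 20.
Deficit = 20 − 330/29 = 250/29 ≥ 0, confirming Bessel's inequality. (The deficit equals ||v − Σ <v,e_j> e_j||^2, the squared distance from v to span{e_j}.)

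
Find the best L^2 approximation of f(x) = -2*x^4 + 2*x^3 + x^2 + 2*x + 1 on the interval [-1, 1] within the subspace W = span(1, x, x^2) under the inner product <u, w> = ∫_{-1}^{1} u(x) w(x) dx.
g(x) = -5*x^2/7 + 16*x/5 + 41/35

The best approximation g ∈ W is the orthogonal projection of f onto W. Writing g = a_0 + a_1 x + a_2 x^2, the coefficients solve the normal equations G · a = b where
  G_{ij} = <φ_i, φ_j> and b_i = <f, φ_i>, with φ_0 = 1, φ_1 = x, φ_2 = x^2.
G =
  [2, 0, 2/3]
  [0, 2/3, 0]
  [2/3, 0, 2/5],
b = (28/15, 32/15, 52/105).
Solving gives a_0 = 41/35, a_1 = 16/5, a_2 = -5/7, so
  g(x) = -5*x^2/7 + 16*x/5 + 41/35.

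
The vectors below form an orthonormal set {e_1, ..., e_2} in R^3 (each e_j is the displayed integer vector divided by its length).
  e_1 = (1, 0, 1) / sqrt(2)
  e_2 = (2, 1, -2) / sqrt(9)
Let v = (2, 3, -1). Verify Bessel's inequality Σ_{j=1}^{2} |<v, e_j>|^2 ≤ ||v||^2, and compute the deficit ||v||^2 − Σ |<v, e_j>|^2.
Σ |<v, e_j>|^2 = 19/2; ||v||^2 = 14; deficit = 9/2

Write each e_j = u_j / sqrt(<u_j, u_j>) where u_j is the displayed integer vector. Then <v, e_j> = <v, u_j> / sqrt(<u_j, u_j>), so |<v, e_j>|^2 = <v, u_j>^2 / <u_j, u_j>.
Coefficients: <v, e_1> = 1/sqrt(2), <v, e_2> = 9/sqrt(9).
Square and sum: Σ |<v, e_j>|^2 = 19/2.
Compute ||v||^2 = v·v = 14.
Deficit = 14 − 19/2 = 9/2 ≥ 0, confirming Bessel's inequality. (The deficit equals ||v − Σ <v,e_j> e_j||^2, the squared distance from v to span{e_j}.)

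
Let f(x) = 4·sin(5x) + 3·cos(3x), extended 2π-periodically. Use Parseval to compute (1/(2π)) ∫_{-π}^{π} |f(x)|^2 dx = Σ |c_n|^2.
Σ |c_n|^2 = 25/2

Expand |f|^2 and use orthogonality of {sin(nx), cos(mx)} on [-π, π]:
  ∫_{-π}^{π} sin(nx)^2 dx = π, ∫ cos(mx)^2 dx = π, and cross terms integrate to 0.
So ∫_{-π}^{π} f(x)^2 dx = 4^2 · π + 3^2 · π = (16 + 9)π.
Divide by 2π: (16 + 9)/2 = 25/2.
By Parseval, this equals Σ |c_n|^2.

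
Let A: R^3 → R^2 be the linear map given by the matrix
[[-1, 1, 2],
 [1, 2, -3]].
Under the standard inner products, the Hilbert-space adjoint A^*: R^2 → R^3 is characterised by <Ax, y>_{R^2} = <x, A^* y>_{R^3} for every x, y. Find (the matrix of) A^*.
A^* = A^T =
[[-1, 1],
 [1, 2],
 [2, -3]]

For real matrices with standard dot products, the defining identity <Ax, y> = <x, A^* y> gives (Ax)^T y = x^T (A^*) y, i.e. x^T A^T y = x^T (A^*) y. Since this holds for all x, y, we must have A^* = A^T. Therefore
A^* =
[[-1, 1],
 [1, 2],
 [2, -3]].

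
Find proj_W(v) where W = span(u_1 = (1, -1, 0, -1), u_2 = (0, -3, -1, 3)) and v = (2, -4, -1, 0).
proj_W(v) = (2, -77/19, -13/19, 1/19)

Set up U = [u_1 | ... | u_2] ∈ R^(4×2). The projector onto W = col(U) is P = U (U^T U)^(-1) U^T.
Compute U^T U =
  [3, 0]
  [0, 19],
and U^T v = (6, 13).
Solve U^T U · c = U^T v for the coefficients: c = (2, 13/19). The projection is proj_W(v) = U c.
Check: (v - proj_W(v)) · u_1 = 0  (should be 0).
Check: (v - proj_W(v)) · u_2 = 0  (should be 0).
Result: proj_W(v) = (2, -77/19, -13/19, 1/19).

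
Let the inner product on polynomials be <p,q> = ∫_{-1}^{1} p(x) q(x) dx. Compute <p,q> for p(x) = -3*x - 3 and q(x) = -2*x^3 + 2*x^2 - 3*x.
<p,q> = 22/5

Expand the product: p(x)·q(x) = 6*x^4 + 3*x^2 + 9*x.
∫_{-1}^{1} of each monomial x^k gives [2/(k+1) if k even, 0 if k odd]. Integrating term-by-term (or equivalently evaluating the antiderivative F(x) = 6*x^5/5 + x^3 + 9*x^2/2 at the endpoints):
  F(1) − F(−1) = 67/10 − (23/10) = 22/5.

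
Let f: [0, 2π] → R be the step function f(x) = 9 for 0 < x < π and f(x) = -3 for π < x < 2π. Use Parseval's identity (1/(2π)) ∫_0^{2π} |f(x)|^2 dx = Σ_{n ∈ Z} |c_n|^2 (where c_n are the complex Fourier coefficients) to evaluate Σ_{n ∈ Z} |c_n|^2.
Σ |c_n|^2 = 45

Parseval equates the L^2 energy of f (normalised by 1/(2π)) with the ℓ^2 sum of its Fourier coefficients: (1/(2π)) ∫_0^{2π} |f|^2 = Σ |c_n|^2.
Compute the left side: (1/(2π)) [∫_0^π 9^2 dx + ∫_π^{2π} (-3)^2 dx] = (1/(2π)) · (81π + 9π) = (81 + 9)/2 = 45.
So Σ_{n ∈ Z} |c_n|^2 = 45.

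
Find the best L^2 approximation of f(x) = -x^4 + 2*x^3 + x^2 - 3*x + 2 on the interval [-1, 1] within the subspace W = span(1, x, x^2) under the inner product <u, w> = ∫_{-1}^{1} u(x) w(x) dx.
g(x) = x^2/7 - 9*x/5 + 73/35

The best approximation g ∈ W is the orthogonal projection of f onto W. Writing g = a_0 + a_1 x + a_2 x^2, the coefficients solve the normal equations G · a = b where
  G_{ij} = <φ_i, φ_j> and b_i = <f, φ_i>, with φ_0 = 1, φ_1 = x, φ_2 = x^2.
G =
  [2, 0, 2/3]
  [0, 2/3, 0]
  [2/3, 0, 2/5],
b = (64/15, -6/5, 152/105).
Solving gives a_0 = 73/35, a_1 = -9/5, a_2 = 1/7, so
  g(x) = x^2/7 - 9*x/5 + 73/35.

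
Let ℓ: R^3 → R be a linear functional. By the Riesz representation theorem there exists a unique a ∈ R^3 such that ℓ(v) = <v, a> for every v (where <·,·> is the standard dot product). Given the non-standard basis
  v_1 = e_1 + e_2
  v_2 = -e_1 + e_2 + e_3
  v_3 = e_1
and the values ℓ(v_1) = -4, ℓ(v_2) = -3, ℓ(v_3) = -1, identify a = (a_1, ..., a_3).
a = (-1, -3, -1)

Write a = (a_1, ..., a_3) in the standard basis. For each basis vector v_i, ℓ(v_i) = <v_i, a> is a linear equation in the a_j's. Collect the n equations into a matrix system V a = ℓ, where row i of V is v_i (expressed in the standard basis). Since V is invertible (lower-triangular with 1s on the diagonal, up to permutation), solve by back-substitution:
  V =
[[1, 1, 0],
 [-1, 1, 1],
 [1, 0, 0]]
  V a = (-4, -3, -1)
Solving gives a = (-1, -3, -1).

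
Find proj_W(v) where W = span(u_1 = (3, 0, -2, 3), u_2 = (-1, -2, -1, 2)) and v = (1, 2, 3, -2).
proj_W(v) = (43/65, 146/65, 93/65, -176/65)

Set up U = [u_1 | ... | u_2] ∈ R^(4×2). The projector onto W = col(U) is P = U (U^T U)^(-1) U^T.
Compute U^T U =
  [22, 5]
  [5, 10],
and U^T v = (-9, -12).
Solve U^T U · c = U^T v for the coefficients: c = (-2/13, -73/65). The projection is proj_W(v) = U c.
Check: (v - proj_W(v)) · u_1 = 0  (should be 0).
Check: (v - proj_W(v)) · u_2 = 0  (should be 0).
Result: proj_W(v) = (43/65, 146/65, 93/65, -176/65).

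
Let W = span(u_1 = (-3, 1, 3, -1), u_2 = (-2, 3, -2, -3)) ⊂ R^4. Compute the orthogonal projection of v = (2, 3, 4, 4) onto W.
proj_W(v) = (0, -35/22, 30/11, 35/22)

Set up U = [u_1 | ... | u_2] ∈ R^(4×2). The projector onto W = col(U) is P = U (U^T U)^(-1) U^T.
Compute U^T U =
  [20, 6]
  [6, 26],
and U^T v = (5, -15).
Solve U^T U · c = U^T v for the coefficients: c = (5/11, -15/22). The projection is proj_W(v) = U c.
Check: (v - proj_W(v)) · u_1 = 0  (should be 0).
Check: (v - proj_W(v)) · u_2 = 0  (should be 0).
Result: proj_W(v) = (0, -35/22, 30/11, 35/22).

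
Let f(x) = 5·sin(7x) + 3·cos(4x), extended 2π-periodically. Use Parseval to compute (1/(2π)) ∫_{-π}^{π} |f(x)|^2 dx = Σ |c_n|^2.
Σ |c_n|^2 = 17

Expand |f|^2 and use orthogonality of {sin(nx), cos(mx)} on [-π, π]:
  ∫_{-π}^{π} sin(nx)^2 dx = π, ∫ cos(mx)^2 dx = π, and cross terms integrate to 0.
So ∫_{-π}^{π} f(x)^2 dx = 5^2 · π + 3^2 · π = (25 + 9)π.
Divide by 2π: (25 + 9)/2 = 17.
By Parseval, this equals Σ |c_n|^2.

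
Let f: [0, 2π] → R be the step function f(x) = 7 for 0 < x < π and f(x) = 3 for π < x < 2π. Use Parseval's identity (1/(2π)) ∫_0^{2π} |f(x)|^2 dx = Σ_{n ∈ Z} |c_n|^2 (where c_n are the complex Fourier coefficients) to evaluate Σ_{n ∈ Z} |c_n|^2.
Σ |c_n|^2 = 29

Parseval equates the L^2 energy of f (normalised by 1/(2π)) with the ℓ^2 sum of its Fourier coefficients: (1/(2π)) ∫_0^{2π} |f|^2 = Σ |c_n|^2.
Compute the left side: (1/(2π)) [∫_0^π 7^2 dx + ∫_π^{2π} 3^2 dx] = (1/(2π)) · (49π + 9π) = (49 + 9)/2 = 29.
So Σ_{n ∈ Z} |c_n|^2 = 29.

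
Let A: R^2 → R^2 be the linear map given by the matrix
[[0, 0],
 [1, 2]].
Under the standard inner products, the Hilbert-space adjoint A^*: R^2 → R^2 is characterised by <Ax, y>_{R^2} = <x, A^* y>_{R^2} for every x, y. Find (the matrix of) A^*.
A^* = A^T =
[[0, 1],
 [0, 2]]

For real matrices with standard dot products, the defining identity <Ax, y> = <x, A^* y> gives (Ax)^T y = x^T (A^*) y, i.e. x^T A^T y = x^T (A^*) y. Since this holds for all x, y, we must have A^* = A^T. Therefore
A^* =
[[0, 1],
 [0, 2]].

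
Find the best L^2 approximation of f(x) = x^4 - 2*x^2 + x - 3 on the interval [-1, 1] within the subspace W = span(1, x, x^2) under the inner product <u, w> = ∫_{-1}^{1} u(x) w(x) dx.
g(x) = -8*x^2/7 + x - 108/35

The best approximation g ∈ W is the orthogonal projection of f onto W. Writing g = a_0 + a_1 x + a_2 x^2, the coefficients solve the normal equations G · a = b where
  G_{ij} = <φ_i, φ_j> and b_i = <f, φ_i>, with φ_0 = 1, φ_1 = x, φ_2 = x^2.
G =
  [2, 0, 2/3]
  [0, 2/3, 0]
  [2/3, 0, 2/5],
b = (-104/15, 2/3, -88/35).
Solving gives a_0 = -108/35, a_1 = 1, a_2 = -8/7, so
  g(x) = -8*x^2/7 + x - 108/35.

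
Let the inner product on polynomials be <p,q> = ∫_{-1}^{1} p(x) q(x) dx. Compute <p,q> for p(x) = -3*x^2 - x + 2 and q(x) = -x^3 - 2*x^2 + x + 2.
<p,q> = 52/15

Expand the product: p(x)·q(x) = 3*x^5 + 7*x^4 - 3*x^3 - 11*x^2 + 4.
∫_{-1}^{1} of each monomial x^k gives [2/(k+1) if k even, 0 if k odd]. Integrating term-by-term (or equivalently evaluating the antiderivative F(x) = x^6/2 + 7*x^5/5 - 3*x^4/4 - 11*x^3/3 + 4*x at the endpoints):
  F(1) − F(−1) = 89/60 − (-119/60) = 52/15.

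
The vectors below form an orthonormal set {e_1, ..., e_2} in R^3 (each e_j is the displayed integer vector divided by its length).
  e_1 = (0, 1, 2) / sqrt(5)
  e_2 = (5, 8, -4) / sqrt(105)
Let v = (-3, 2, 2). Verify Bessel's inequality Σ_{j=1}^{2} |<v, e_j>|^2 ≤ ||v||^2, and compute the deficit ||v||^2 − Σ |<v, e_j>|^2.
Σ |<v, e_j>|^2 = 23/3; ||v||^2 = 17; deficit = 28/3

Write each e_j = u_j / sqrt(<u_j, u_j>) where u_j is the displayed integer vector. Then <v, e_j> = <v, u_j> / sqrt(<u_j, u_j>), so |<v, e_j>|^2 = <v, u_j>^2 / <u_j, u_j>.
Coefficients: <v, e_1> = 6/sqrt(5), <v, e_2> = -7/sqrt(105).
Square and sum: Σ |<v, e_j>|^2 = 23/3.
Compute ||v||^2 = v·v = 17.
Deficit = 17 − 23/3 = 28/3 ≥ 0, confirming Bessel's inequality. (The deficit equals ||v − Σ <v,e_j> e_j||^2, the squared distance from v to span{e_j}.)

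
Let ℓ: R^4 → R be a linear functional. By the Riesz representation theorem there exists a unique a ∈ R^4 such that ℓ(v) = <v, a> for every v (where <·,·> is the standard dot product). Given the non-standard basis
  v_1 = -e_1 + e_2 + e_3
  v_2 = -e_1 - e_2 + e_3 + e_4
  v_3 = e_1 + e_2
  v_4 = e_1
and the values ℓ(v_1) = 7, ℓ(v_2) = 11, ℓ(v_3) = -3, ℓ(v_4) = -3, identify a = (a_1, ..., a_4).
a = (-3, 0, 4, 4)

Write a = (a_1, ..., a_4) in the standard basis. For each basis vector v_i, ℓ(v_i) = <v_i, a> is a linear equation in the a_j's. Collect the n equations into a matrix system V a = ℓ, where row i of V is v_i (expressed in the standard basis). Since V is invertible (lower-triangular with 1s on the diagonal, up to permutation), solve by back-substitution:
  V =
[[-1, 1, 1, 0],
 [-1, -1, 1, 1],
 [1, 1, 0, 0],
 [1, 0, 0, 0]]
  V a = (7, 11, -3, -3)
Solving gives a = (-3, 0, 4, 4).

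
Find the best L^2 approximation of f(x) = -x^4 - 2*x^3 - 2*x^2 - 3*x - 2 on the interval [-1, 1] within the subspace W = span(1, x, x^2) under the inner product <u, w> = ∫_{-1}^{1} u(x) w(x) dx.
g(x) = -20*x^2/7 - 21*x/5 - 67/35

The best approximation g ∈ W is the orthogonal projection of f onto W. Writing g = a_0 + a_1 x + a_2 x^2, the coefficients solve the normal equations G · a = b where
  G_{ij} = <φ_i, φ_j> and b_i = <f, φ_i>, with φ_0 = 1, φ_1 = x, φ_2 = x^2.
G =
  [2, 0, 2/3]
  [0, 2/3, 0]
  [2/3, 0, 2/5],
b = (-86/15, -14/5, -254/105).
Solving gives a_0 = -67/35, a_1 = -21/5, a_2 = -20/7, so
  g(x) = -20*x^2/7 - 21*x/5 - 67/35.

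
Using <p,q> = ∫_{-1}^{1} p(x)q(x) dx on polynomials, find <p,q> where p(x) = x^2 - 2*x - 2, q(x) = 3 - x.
<p,q> = -26/3

Expand the product: p(x)·q(x) = -x^3 + 5*x^2 - 4*x - 6.
∫_{-1}^{1} of each monomial x^k gives [2/(k+1) if k even, 0 if k odd]. Integrating term-by-term (or equivalently evaluating the antiderivative F(x) = -x^4/4 + 5*x^3/3 - 2*x^2 - 6*x at the endpoints):
  F(1) − F(−1) = -79/12 − (25/12) = -26/3.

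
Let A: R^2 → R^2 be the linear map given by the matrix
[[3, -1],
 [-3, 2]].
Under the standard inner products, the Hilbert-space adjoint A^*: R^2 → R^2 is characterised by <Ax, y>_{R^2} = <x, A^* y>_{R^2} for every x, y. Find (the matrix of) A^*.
A^* = A^T =
[[3, -3],
 [-1, 2]]

For real matrices with standard dot products, the defining identity <Ax, y> = <x, A^* y> gives (Ax)^T y = x^T (A^*) y, i.e. x^T A^T y = x^T (A^*) y. Since this holds for all x, y, we must have A^* = A^T. Therefore
A^* =
[[3, -3],
 [-1, 2]].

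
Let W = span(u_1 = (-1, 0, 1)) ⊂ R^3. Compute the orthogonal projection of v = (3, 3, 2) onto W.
proj_W(v) = (1/2, 0, -1/2)

Set up U = [u_1 | ... | u_1] ∈ R^(3×1). The projector onto W = col(U) is P = U (U^T U)^(-1) U^T.
Compute U^T U =
  [2],
and U^T v = (-1).
Solve U^T U · c = U^T v for the coefficients: c = (-1/2). The projection is proj_W(v) = U c.
Check: (v - proj_W(v)) · u_1 = 0  (should be 0).
Result: proj_W(v) = (1/2, 0, -1/2).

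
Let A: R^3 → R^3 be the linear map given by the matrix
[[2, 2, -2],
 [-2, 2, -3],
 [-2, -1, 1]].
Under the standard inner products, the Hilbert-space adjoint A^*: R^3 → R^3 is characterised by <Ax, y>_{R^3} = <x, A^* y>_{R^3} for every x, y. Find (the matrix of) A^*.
A^* = A^T =
[[2, -2, -2],
 [2, 2, -1],
 [-2, -3, 1]]

For real matrices with standard dot products, the defining identity <Ax, y> = <x, A^* y> gives (Ax)^T y = x^T (A^*) y, i.e. x^T A^T y = x^T (A^*) y. Since this holds for all x, y, we must have A^* = A^T. Therefore
A^* =
[[2, -2, -2],
 [2, 2, -1],
 [-2, -3, 1]].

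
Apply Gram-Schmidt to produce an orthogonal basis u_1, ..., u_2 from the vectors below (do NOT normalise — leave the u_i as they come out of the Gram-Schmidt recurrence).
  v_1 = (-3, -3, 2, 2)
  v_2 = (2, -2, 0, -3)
Orthogonal basis:
  u_1 = (-3, -3, 2, 2)
  u_2 = (17/13, -35/13, 6/13, -33/13)

Apply the Gram-Schmidt recurrence
  u_1 = v_1
  u_i = v_i − Σ_{j<i} ((v_i · u_j) / (u_j · u_j)) · u_j.

Step by step this gives:
  u_1 = (-3, -3, 2, 2)
  u_2 = (17/13, -35/13, 6/13, -33/13)

Orthogonality check:
  u_2 · u_1 = 0 (should be 0)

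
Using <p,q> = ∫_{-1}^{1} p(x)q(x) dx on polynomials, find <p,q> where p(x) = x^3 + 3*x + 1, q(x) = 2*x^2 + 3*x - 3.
<p,q> = 38/15

Expand the product: p(x)·q(x) = 2*x^5 + 3*x^4 + 3*x^3 + 11*x^2 - 6*x - 3.
∫_{-1}^{1} of each monomial x^k gives [2/(k+1) if k even, 0 if k odd]. Integrating term-by-term (or equivalently evaluating the antiderivative F(x) = x^6/3 + 3*x^5/5 + 3*x^4/4 + 11*x^3/3 - 3*x^2 - 3*x at the endpoints):
  F(1) − F(−1) = -13/20 − (-191/60) = 38/15.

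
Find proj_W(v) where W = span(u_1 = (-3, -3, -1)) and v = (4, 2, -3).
proj_W(v) = (45/19, 45/19, 15/19)

Set up U = [u_1 | ... | u_1] ∈ R^(3×1). The projector onto W = col(U) is P = U (U^T U)^(-1) U^T.
Compute U^T U =
  [19],
and U^T v = (-15).
Solve U^T U · c = U^T v for the coefficients: c = (-15/19). The projection is proj_W(v) = U c.
Check: (v - proj_W(v)) · u_1 = 0  (should be 0).
Result: proj_W(v) = (45/19, 45/19, 15/19).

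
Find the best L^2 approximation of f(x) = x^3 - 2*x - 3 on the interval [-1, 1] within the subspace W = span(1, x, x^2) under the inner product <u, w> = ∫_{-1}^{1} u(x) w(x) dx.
g(x) = -7*x/5 - 3

The best approximation g ∈ W is the orthogonal projection of f onto W. Writing g = a_0 + a_1 x + a_2 x^2, the coefficients solve the normal equations G · a = b where
  G_{ij} = <φ_i, φ_j> and b_i = <f, φ_i>, with φ_0 = 1, φ_1 = x, φ_2 = x^2.
G =
  [2, 0, 2/3]
  [0, 2/3, 0]
  [2/3, 0, 2/5],
b = (-6, -14/15, -2).
Solving gives a_0 = -3, a_1 = -7/5, a_2 = 0, so
  g(x) = -7*x/5 - 3.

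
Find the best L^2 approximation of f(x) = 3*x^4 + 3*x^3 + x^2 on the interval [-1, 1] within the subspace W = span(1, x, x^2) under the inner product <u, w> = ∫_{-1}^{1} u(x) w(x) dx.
g(x) = 25*x^2/7 + 9*x/5 - 9/35

The best approximation g ∈ W is the orthogonal projection of f onto W. Writing g = a_0 + a_1 x + a_2 x^2, the coefficients solve the normal equations G · a = b where
  G_{ij} = <φ_i, φ_j> and b_i = <f, φ_i>, with φ_0 = 1, φ_1 = x, φ_2 = x^2.
G =
  [2, 0, 2/3]
  [0, 2/3, 0]
  [2/3, 0, 2/5],
b = (28/15, 6/5, 44/35).
Solving gives a_0 = -9/35, a_1 = 9/5, a_2 = 25/7, so
  g(x) = 25*x^2/7 + 9*x/5 - 9/35.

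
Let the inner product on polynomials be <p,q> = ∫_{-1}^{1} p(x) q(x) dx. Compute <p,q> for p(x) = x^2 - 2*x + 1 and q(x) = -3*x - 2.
<p,q> = -4/3

Expand the product: p(x)·q(x) = -3*x^3 + 4*x^2 + x - 2.
∫_{-1}^{1} of each monomial x^k gives [2/(k+1) if k even, 0 if k odd]. Integrating term-by-term (or equivalently evaluating the antiderivative F(x) = -3*x^4/4 + 4*x^3/3 + x^2/2 - 2*x at the endpoints):
  F(1) − F(−1) = -11/12 − (5/12) = -4/3.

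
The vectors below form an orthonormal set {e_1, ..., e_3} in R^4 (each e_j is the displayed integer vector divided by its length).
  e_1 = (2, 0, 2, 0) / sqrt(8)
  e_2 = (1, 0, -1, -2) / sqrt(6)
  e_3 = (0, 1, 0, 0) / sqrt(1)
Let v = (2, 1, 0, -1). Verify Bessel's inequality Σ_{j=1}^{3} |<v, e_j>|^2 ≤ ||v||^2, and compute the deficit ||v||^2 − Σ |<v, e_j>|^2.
Σ |<v, e_j>|^2 = 17/3; ||v||^2 = 6; deficit = 1/3

Write each e_j = u_j / sqrt(<u_j, u_j>) where u_j is the displayed integer vector. Then <v, e_j> = <v, u_j> / sqrt(<u_j, u_j>), so |<v, e_j>|^2 = <v, u_j>^2 / <u_j, u_j>.
Coefficients: <v, e_1> = 4/sqrt(8), <v, e_2> = 4/sqrt(6), <v, e_3> = 1/sqrt(1).
Square and sum: Σ |<v, e_j>|^2 = 17/3.
Compute ||v||^2 = v·v = 6.
Deficit = 6 − 17/3 = 1/3 ≥ 0, confirming Bessel's inequality. (The deficit equals ||v − Σ <v,e_j> e_j||^2, the squared distance from v to span{e_j}.)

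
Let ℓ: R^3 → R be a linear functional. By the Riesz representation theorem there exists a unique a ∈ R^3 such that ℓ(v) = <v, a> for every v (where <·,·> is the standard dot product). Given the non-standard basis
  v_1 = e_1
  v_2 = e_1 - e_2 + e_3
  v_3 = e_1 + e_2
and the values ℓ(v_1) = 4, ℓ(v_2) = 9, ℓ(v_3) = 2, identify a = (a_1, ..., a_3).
a = (4, -2, 3)

Write a = (a_1, ..., a_3) in the standard basis. For each basis vector v_i, ℓ(v_i) = <v_i, a> is a linear equation in the a_j's. Collect the n equations into a matrix system V a = ℓ, where row i of V is v_i (expressed in the standard basis). Since V is invertible (lower-triangular with 1s on the diagonal, up to permutation), solve by back-substitution:
  V =
[[1, 0, 0],
 [1, -1, 1],
 [1, 1, 0]]
  V a = (4, 9, 2)
Solving gives a = (4, -2, 3).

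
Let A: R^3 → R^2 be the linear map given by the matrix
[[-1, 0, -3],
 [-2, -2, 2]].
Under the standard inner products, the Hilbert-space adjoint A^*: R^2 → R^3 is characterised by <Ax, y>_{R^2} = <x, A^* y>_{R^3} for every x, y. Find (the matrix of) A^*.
A^* = A^T =
[[-1, -2],
 [0, -2],
 [-3, 2]]

For real matrices with standard dot products, the defining identity <Ax, y> = <x, A^* y> gives (Ax)^T y = x^T (A^*) y, i.e. x^T A^T y = x^T (A^*) y. Since this holds for all x, y, we must have A^* = A^T. Therefore
A^* =
[[-1, -2],
 [0, -2],
 [-3, 2]].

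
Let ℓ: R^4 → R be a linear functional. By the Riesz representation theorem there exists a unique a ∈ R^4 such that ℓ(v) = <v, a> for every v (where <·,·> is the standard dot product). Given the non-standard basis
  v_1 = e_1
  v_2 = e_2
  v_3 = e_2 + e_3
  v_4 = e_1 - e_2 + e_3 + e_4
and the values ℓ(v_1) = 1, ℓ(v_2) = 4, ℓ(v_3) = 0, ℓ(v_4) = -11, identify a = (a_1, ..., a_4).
a = (1, 4, -4, -4)

Write a = (a_1, ..., a_4) in the standard basis. For each basis vector v_i, ℓ(v_i) = <v_i, a> is a linear equation in the a_j's. Collect the n equations into a matrix system V a = ℓ, where row i of V is v_i (expressed in the standard basis). Since V is invertible (lower-triangular with 1s on the diagonal, up to permutation), solve by back-substitution:
  V =
[[1, 0, 0, 0],
 [0, 1, 0, 0],
 [0, 1, 1, 0],
 [1, -1, 1, 1]]
  V a = (1, 4, 0, -11)
Solving gives a = (1, 4, -4, -4).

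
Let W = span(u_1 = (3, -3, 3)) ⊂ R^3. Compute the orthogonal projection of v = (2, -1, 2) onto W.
proj_W(v) = (5/3, -5/3, 5/3)

Set up U = [u_1 | ... | u_1] ∈ R^(3×1). The projector onto W = col(U) is P = U (U^T U)^(-1) U^T.
Compute U^T U =
  [27],
and U^T v = (15).
Solve U^T U · c = U^T v for the coefficients: c = (5/9). The projection is proj_W(v) = U c.
Check: (v - proj_W(v)) · u_1 = 0  (should be 0).
Result: proj_W(v) = (5/3, -5/3, 5/3).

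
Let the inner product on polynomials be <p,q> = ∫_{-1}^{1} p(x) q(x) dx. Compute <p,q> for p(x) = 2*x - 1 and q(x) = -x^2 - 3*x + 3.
<p,q> = -28/3

Expand the product: p(x)·q(x) = -2*x^3 - 5*x^2 + 9*x - 3.
∫_{-1}^{1} of each monomial x^k gives [2/(k+1) if k even, 0 if k odd]. Integrating term-by-term (or equivalently evaluating the antiderivative F(x) = -x^4/2 - 5*x^3/3 + 9*x^2/2 - 3*x at the endpoints):
  F(1) − F(−1) = -2/3 − (26/3) = -28/3.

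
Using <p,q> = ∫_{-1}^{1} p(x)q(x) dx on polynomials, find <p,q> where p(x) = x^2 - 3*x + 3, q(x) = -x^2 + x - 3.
<p,q> = -122/5

Expand the product: p(x)·q(x) = -x^4 + 4*x^3 - 9*x^2 + 12*x - 9.
∫_{-1}^{1} of each monomial x^k gives [2/(k+1) if k even, 0 if k odd]. Integrating term-by-term (or equivalently evaluating the antiderivative F(x) = -x^5/5 + x^4 - 3*x^3 + 6*x^2 - 9*x at the endpoints):
  F(1) − F(−1) = -26/5 − (96/5) = -122/5.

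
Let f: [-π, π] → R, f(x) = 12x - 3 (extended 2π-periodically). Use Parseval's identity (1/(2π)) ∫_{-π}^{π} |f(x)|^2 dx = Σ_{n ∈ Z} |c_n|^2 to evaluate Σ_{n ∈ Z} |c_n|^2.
Σ |c_n|^2 = 48π^2 + 9

Expand and integrate term by term over [-π, π]:
  ∫ (12x)^2 dx = 144·(2π^3/3); ∫ 2·12·(-3)·x dx = 0 (odd integrand); ∫ (-3)^2 dx = 9·2π.
So (1/(2π)) ∫_{-π}^{π} (12x - 3)^2 dx = 144π^2/3 + 9 = 48π^2 + 9.
Parseval ⇒ Σ |c_n|^2 = 48π^2 + 9.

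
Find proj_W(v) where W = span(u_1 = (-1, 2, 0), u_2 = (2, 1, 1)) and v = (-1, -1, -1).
proj_W(v) = (-17/15, -16/15, -2/3)

Set up U = [u_1 | ... | u_2] ∈ R^(3×2). The projector onto W = col(U) is P = U (U^T U)^(-1) U^T.
Compute U^T U =
  [5, 0]
  [0, 6],
and U^T v = (-1, -4).
Solve U^T U · c = U^T v for the coefficients: c = (-1/5, -2/3). The projection is proj_W(v) = U c.
Check: (v - proj_W(v)) · u_1 = 0  (should be 0).
Check: (v - proj_W(v)) · u_2 = 0  (should be 0).
Result: proj_W(v) = (-17/15, -16/15, -2/3).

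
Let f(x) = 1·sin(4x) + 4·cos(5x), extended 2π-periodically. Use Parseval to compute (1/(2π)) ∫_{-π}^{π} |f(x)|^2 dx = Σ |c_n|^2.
Σ |c_n|^2 = 17/2

Expand |f|^2 and use orthogonality of {sin(nx), cos(mx)} on [-π, π]:
  ∫_{-π}^{π} sin(nx)^2 dx = π, ∫ cos(mx)^2 dx = π, and cross terms integrate to 0.
So ∫_{-π}^{π} f(x)^2 dx = 1^2 · π + 4^2 · π = (1 + 16)π.
Divide by 2π: (1 + 16)/2 = 17/2.
By Parseval, this equals Σ |c_n|^2.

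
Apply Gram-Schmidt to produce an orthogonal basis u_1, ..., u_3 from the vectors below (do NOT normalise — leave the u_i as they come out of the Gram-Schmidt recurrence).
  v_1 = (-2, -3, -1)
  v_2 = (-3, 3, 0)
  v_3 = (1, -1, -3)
Orthogonal basis:
  u_1 = (-2, -3, -1)
  u_2 = (-24/7, 33/14, -3/14)
  u_3 = (5/9, 5/9, -25/9)

Apply the Gram-Schmidt recurrence
  u_1 = v_1
  u_i = v_i − Σ_{j<i} ((v_i · u_j) / (u_j · u_j)) · u_j.

Step by step this gives:
  u_1 = (-2, -3, -1)
  u_2 = (-24/7, 33/14, -3/14)
  u_3 = (5/9, 5/9, -25/9)

Orthogonality check:
  u_2 · u_1 = 0 (should be 0)
  u_3 · u_1 = 0 (should be 0)
  u_3 · u_2 = 0 (should be 0)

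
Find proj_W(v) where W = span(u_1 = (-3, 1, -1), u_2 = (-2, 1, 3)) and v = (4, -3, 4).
proj_W(v) = (106/23, -61/46, 177/46)

Set up U = [u_1 | ... | u_2] ∈ R^(3×2). The projector onto W = col(U) is P = U (U^T U)^(-1) U^T.
Compute U^T U =
  [11, 4]
  [4, 14],
and U^T v = (-19, 1).
Solve U^T U · c = U^T v for the coefficients: c = (-45/23, 29/46). The projection is proj_W(v) = U c.
Check: (v - proj_W(v)) · u_1 = 0  (should be 0).
Check: (v - proj_W(v)) · u_2 = 0  (should be 0).
Result: proj_W(v) = (106/23, -61/46, 177/46).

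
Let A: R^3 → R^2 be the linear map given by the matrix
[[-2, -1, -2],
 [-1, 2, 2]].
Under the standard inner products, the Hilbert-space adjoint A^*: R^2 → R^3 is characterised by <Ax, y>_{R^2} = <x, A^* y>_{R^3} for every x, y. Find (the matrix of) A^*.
A^* = A^T =
[[-2, -1],
 [-1, 2],
 [-2, 2]]

For real matrices with standard dot products, the defining identity <Ax, y> = <x, A^* y> gives (Ax)^T y = x^T (A^*) y, i.e. x^T A^T y = x^T (A^*) y. Since this holds for all x, y, we must have A^* = A^T. Therefore
A^* =
[[-2, -1],
 [-1, 2],
 [-2, 2]].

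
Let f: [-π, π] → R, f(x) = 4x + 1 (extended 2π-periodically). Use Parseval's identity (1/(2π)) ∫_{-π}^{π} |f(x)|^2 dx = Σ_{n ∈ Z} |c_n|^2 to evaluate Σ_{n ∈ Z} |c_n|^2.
Σ |c_n|^2 = 16π^2/3 + 1

Expand and integrate term by term over [-π, π]:
  ∫ (4x)^2 dx = 16·(2π^3/3); ∫ 2·4·(1)·x dx = 0 (odd integrand); ∫ 1^2 dx = 1·2π.
So (1/(2π)) ∫_{-π}^{π} (4x + 1)^2 dx = 16π^2/3 + 1 = 16π^2/3 + 1.
Parseval ⇒ Σ |c_n|^2 = 16π^2/3 + 1.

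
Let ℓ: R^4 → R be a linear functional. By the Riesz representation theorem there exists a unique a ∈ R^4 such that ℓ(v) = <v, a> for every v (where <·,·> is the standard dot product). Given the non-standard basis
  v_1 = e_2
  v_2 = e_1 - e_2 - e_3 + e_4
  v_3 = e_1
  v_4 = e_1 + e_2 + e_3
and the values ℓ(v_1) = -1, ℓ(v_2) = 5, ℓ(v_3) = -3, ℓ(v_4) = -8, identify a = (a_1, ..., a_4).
a = (-3, -1, -4, 3)

Write a = (a_1, ..., a_4) in the standard basis. For each basis vector v_i, ℓ(v_i) = <v_i, a> is a linear equation in the a_j's. Collect the n equations into a matrix system V a = ℓ, where row i of V is v_i (expressed in the standard basis). Since V is invertible (lower-triangular with 1s on the diagonal, up to permutation), solve by back-substitution:
  V =
[[0, 1, 0, 0],
 [1, -1, -1, 1],
 [1, 0, 0, 0],
 [1, 1, 1, 0]]
  V a = (-1, 5, -3, -8)
Solving gives a = (-3, -1, -4, 3).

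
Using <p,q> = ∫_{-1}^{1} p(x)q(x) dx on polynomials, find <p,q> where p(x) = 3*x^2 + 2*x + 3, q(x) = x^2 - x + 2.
<p,q> = 268/15

Expand the product: p(x)·q(x) = 3*x^4 - x^3 + 7*x^2 + x + 6.
∫_{-1}^{1} of each monomial x^k gives [2/(k+1) if k even, 0 if k odd]. Integrating term-by-term (or equivalently evaluating the antiderivative F(x) = 3*x^5/5 - x^4/4 + 7*x^3/3 + x^2/2 + 6*x at the endpoints):
  F(1) − F(−1) = 551/60 − (-521/60) = 268/15.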